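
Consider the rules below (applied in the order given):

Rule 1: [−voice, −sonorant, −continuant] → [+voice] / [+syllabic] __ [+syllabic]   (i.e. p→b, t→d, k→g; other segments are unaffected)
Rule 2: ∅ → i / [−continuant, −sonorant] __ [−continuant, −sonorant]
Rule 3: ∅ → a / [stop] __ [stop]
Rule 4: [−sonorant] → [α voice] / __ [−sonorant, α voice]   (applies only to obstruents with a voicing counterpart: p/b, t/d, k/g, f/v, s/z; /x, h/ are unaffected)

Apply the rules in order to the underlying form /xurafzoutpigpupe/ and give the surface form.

xuravzoutipigipube

Rule 1 (intervocalic voicing): /p/ is a voiceless stop between vowels /u/ and /e/, so it voices to [b]. /xurafzoutpigpupe/ → xurafzoutpigpube.
Rule 2 (stop-cluster i-epenthesis): /t/ and /p/ form a stop–stop cluster, so [i] is inserted between them. /g/ and /p/ form a stop–stop cluster, so [i] is inserted between them. /xurafzoutpigpube/ → xurafzoutipigipube.
Rule 3 (stop-cluster a-epenthesis): no segment meets the environment; /xurafzoutipigipube/ is unchanged.
Rule 4 (regressive voicing assimilation): /f/ precedes the voiced obstruent /z/, so it voices to [v] by assimilation. /xurafzoutipigipube/ → xuravzoutipigipube.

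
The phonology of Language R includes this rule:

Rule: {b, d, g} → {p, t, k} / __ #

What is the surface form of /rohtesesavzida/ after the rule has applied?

No segment of /rohtesesavzida/ meets the structural description of the rule, so the form surfaces unchanged.

rohtesesavzida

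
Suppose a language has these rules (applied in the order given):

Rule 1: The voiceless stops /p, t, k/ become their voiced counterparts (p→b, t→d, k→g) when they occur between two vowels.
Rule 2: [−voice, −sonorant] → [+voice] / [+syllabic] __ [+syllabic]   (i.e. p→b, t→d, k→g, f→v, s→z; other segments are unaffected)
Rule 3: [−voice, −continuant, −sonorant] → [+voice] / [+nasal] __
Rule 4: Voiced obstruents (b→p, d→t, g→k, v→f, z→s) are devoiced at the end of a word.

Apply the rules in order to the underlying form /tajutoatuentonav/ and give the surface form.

Rule 1 (intervocalic voicing): /t/ is a voiceless stop between vowels /u/ and /o/, so it voices to [d]. /t/ is a voiceless stop between vowels /a/ and /u/, so it voices to [d]. /tajutoatuentonav/ → tajudoaduentonav.
Rule 2 (intervocalic voicing): no segment meets the environment; /tajudoaduentonav/ is unchanged.
Rule 3 (post-nasal voicing): /t/ is a voiceless stop immediately after the nasal /n/, so it voices to [d]. /tajudoaduentonav/ → tajudoaduendonav.
Rule 4 (final devoicing): /v/ is a voiced obstruent in word-final position, so it devoices to [f]. /tajudoaduendonav/ → tajudoaduendonaf.

tajudoaduendonaf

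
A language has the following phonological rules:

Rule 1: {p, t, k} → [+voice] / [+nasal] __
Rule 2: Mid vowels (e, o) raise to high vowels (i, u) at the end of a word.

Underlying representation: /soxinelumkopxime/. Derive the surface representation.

Rule 1 (post-nasal voicing): /k/ is a voiceless stop immediately after the nasal /m/, so it voices to [g]. /soxinelumkopxime/ → soxinelumgopxime.
Rule 2 (final vowel raising): /e/ is a mid vowel in word-final position, so it raises to [i]. /soxinelumgopxime/ → soxinelumgopximi.

soxinelumgopximi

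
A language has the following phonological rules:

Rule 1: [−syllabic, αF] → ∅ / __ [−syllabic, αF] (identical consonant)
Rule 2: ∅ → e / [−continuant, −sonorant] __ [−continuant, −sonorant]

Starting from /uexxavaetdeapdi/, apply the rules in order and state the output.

Rule 1 (degemination): /xx/ is a geminate; the first /x/ deletes. /uexxavaetdeapdi/ → uexavaetdeapdi.
Rule 2 (stop-cluster e-epenthesis): /t/ and /d/ form a stop–stop cluster, so [e] is inserted between them. /p/ and /d/ form a stop–stop cluster, so [e] is inserted between them. /uexavaetdeapdi/ → uexavaetedeapedi.

uexavaetedeapedi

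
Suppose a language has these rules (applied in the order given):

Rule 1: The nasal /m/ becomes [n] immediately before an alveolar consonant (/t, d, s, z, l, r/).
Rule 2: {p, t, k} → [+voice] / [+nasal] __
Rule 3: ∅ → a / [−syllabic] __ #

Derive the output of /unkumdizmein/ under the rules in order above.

Rule 1 (nasal place assimilation): /m/ precedes the alveolar consonant /d/, so it assimilates in place to [n]. /unkumdizmein/ → unkundizmein.
Rule 2 (post-nasal voicing): /k/ is a voiceless stop immediately after the nasal /n/, so it voices to [g]. /unkundizmein/ → ungundizmein.
Rule 3 (final a-epenthesis): the form ends in the consonant /n/, so [a] is inserted word-finally. /ungundizmein/ → ungundizmeina.

ungundizmeina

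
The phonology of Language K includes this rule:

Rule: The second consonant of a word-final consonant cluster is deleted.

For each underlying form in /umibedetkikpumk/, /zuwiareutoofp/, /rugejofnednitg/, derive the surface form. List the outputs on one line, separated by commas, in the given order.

umibedetkikpum, zuwiareutoof, rugejofnednit

/umibedetkikpumk/: /k/ is the second consonant of a word-final cluster /mk/, so it deletes. → [umibedetkikpum].
/zuwiareutoofp/: /p/ is the second consonant of a word-final cluster /fp/, so it deletes. → [zuwiareutoof].
/rugejofnednitg/: /g/ is the second consonant of a word-final cluster /tg/, so it deletes. → [rugejofnednit].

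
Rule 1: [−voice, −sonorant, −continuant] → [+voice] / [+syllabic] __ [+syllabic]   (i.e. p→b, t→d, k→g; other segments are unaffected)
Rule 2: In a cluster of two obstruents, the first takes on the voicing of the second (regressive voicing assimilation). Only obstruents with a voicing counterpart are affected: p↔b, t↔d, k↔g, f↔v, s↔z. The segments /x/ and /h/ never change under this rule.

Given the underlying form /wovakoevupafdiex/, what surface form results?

wovagoevubavdiex

Rule 1 (intervocalic voicing): /k/ is a voiceless stop between vowels /a/ and /o/, so it voices to [g]. /p/ is a voiceless stop between vowels /u/ and /a/, so it voices to [b]. /wovakoevupafdiex/ → wovagoevubafdiex.
Rule 2 (regressive voicing assimilation): /f/ precedes the voiced obstruent /d/, so it voices to [v] by assimilation. /wovagoevubafdiex/ → wovagoevubavdiex.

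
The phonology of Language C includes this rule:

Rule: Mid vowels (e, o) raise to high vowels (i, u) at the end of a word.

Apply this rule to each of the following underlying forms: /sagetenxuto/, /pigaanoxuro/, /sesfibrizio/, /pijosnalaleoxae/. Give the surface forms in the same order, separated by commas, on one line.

sagetenxutu, pigaanoxuru, sesfibriziu, pijosnalaleoxai

/sagetenxuto/: /o/ is a mid vowel in word-final position, so it raises to [u]. → [sagetenxutu].
/pigaanoxuro/: /o/ is a mid vowel in word-final position, so it raises to [u]. → [pigaanoxuru].
/sesfibrizio/: /o/ is a mid vowel in word-final position, so it raises to [u]. → [sesfibriziu].
/pijosnalaleoxae/: /e/ is a mid vowel in word-final position, so it raises to [i]. → [pijosnalaleoxai].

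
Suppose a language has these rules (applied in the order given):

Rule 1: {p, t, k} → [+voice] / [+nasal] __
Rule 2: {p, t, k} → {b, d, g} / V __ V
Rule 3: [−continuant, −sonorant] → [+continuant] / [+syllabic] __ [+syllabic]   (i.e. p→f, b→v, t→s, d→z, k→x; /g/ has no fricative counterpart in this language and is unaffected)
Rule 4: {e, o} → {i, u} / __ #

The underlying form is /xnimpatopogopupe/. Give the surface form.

Rule 1 (post-nasal voicing): /p/ is a voiceless stop immediately after the nasal /m/, so it voices to [b]. /xnimpatopogopupe/ → xnimbatopogopupe.
Rule 2 (intervocalic voicing): /t/ is a voiceless stop between vowels /a/ and /o/, so it voices to [d]. /p/ is a voiceless stop between vowels /o/ and /o/, so it voices to [b]. /p/ is a voiceless stop between vowels /o/ and /u/, so it voices to [b]. /p/ is a voiceless stop between vowels /u/ and /e/, so it voices to [b]. /xnimbatopogopupe/ → xnimbadobogobube.
Rule 3 (intervocalic spirantization): /d/ is a stop between vowels /a/ and /o/, so it spirantizes to the fricative [z]. /b/ is a stop between vowels /o/ and /o/, so it spirantizes to the fricative [v]. /b/ is a stop between vowels /o/ and /u/, so it spirantizes to the fricative [v]. /b/ is a stop between vowels /u/ and /e/, so it spirantizes to the fricative [v]. /xnimbadobogobube/ → xnimbazovogovuve.
Rule 4 (final vowel raising): /e/ is a mid vowel in word-final position, so it raises to [i]. /xnimbazovogovuve/ → xnimbazovogovuvi.

xnimbazovogovuvi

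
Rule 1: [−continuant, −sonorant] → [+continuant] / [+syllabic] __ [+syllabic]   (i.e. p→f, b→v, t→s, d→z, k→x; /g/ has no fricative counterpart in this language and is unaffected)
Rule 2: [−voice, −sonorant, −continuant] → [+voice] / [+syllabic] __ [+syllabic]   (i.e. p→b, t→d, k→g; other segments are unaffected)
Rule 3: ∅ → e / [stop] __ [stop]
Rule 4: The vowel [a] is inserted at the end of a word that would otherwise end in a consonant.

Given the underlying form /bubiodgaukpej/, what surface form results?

buviodegaukepeja

Rule 1 (intervocalic spirantization): /b/ is a stop between vowels /u/ and /i/, so it spirantizes to the fricative [v]. /bubiodgaukpej/ → buviodgaukpej.
Rule 2 (intervocalic voicing): no segment meets the environment; /buviodgaukpej/ is unchanged.
Rule 3 (stop-cluster e-epenthesis): /d/ and /g/ form a stop–stop cluster, so [e] is inserted between them. /k/ and /p/ form a stop–stop cluster, so [e] is inserted between them. /buviodgaukpej/ → buviodegaukepej.
Rule 4 (final a-epenthesis): the form ends in the consonant /j/, so [a] is inserted word-finally. /buviodegaukepej/ → buviodegaukepeja.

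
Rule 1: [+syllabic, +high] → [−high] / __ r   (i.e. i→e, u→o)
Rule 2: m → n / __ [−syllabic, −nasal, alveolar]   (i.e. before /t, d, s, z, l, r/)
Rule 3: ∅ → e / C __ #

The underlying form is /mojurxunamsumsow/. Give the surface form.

mojorxunansunsowe

Rule 1 (pre-rhotic lowering): /u/ is a high vowel immediately before /r/, so it lowers to [o]. /mojurxunamsumsow/ → mojorxunamsumsow.
Rule 2 (nasal place assimilation): /m/ precedes the alveolar consonant /s/, so it assimilates in place to [n]. /m/ precedes the alveolar consonant /s/, so it assimilates in place to [n]. /mojorxunamsumsow/ → mojorxunansunsow.
Rule 3 (final e-epenthesis): the form ends in the consonant /w/, so [e] is inserted word-finally. /mojorxunansunsow/ → mojorxunansunsowe.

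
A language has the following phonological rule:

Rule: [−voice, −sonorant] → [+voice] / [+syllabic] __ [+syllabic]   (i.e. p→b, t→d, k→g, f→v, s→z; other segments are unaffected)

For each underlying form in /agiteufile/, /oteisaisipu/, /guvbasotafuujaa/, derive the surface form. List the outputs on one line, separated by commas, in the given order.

/agiteufile/: /t/ is a voiceless obstruent between vowels /i/ and /e/, so it voices to [d]. /f/ is a voiceless obstruent between vowels /u/ and /i/, so it voices to [v]. → [agideuvile].
/oteisaisipu/: /t/ is a voiceless obstruent between vowels /o/ and /e/, so it voices to [d]. /s/ is a voiceless obstruent between vowels /i/ and /a/, so it voices to [z]. /s/ is a voiceless obstruent between vowels /i/ and /i/, so it voices to [z]. /p/ is a voiceless obstruent between vowels /i/ and /u/, so it voices to [b]. → [odeizaizibu].
/guvbasotafuujaa/: /s/ is a voiceless obstruent between vowels /a/ and /o/, so it voices to [z]. /t/ is a voiceless obstruent between vowels /o/ and /a/, so it voices to [d]. /f/ is a voiceless obstruent between vowels /a/ and /u/, so it voices to [v]. → [guvbazodavuujaa].

agideuvile, odeizaizibu, guvbazodavuujaa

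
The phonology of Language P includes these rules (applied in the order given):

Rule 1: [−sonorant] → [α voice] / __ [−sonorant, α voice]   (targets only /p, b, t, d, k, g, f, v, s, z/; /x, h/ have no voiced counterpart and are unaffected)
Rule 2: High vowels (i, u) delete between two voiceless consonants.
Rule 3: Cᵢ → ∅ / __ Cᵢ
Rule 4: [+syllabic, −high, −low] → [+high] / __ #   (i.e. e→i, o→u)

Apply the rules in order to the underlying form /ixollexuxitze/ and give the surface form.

ixolexidzi

Rule 1 (regressive voicing assimilation): /t/ precedes the voiced obstruent /z/, so it voices to [d] by assimilation. /ixollexuxitze/ → ixollexuxidze.
Rule 2 (high vowel syncope): /u/ is a high vowel flanked by voiceless consonants /x/ and /x/, so it deletes. /ixollexuxidze/ → ixollexxidze.
Rule 3 (degemination): /ll/ is a geminate; the first /l/ deletes. /xx/ is a geminate; the first /x/ deletes. /ixollexxidze/ → ixolexidze.
Rule 4 (final vowel raising): /e/ is a mid vowel in word-final position, so it raises to [i]. /ixolexidze/ → ixolexidzi.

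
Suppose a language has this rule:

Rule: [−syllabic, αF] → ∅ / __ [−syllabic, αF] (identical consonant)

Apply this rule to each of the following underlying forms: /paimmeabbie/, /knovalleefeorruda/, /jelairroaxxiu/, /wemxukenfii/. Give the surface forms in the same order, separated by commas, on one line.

/paimmeabbie/: /mm/ is a geminate; the first /m/ deletes. /bb/ is a geminate; the first /b/ deletes. → [paimeabie].
/knovalleefeorruda/: /ll/ is a geminate; the first /l/ deletes. /rr/ is a geminate; the first /r/ deletes. → [knovaleefeoruda].
/jelairroaxxiu/: /rr/ is a geminate; the first /r/ deletes. /xx/ is a geminate; the first /x/ deletes. → [jelairoaxiu].
/wemxukenfii/: the rule's environment is not met; surfaces unchanged as [wemxukenfii].

paimeabie, knovaleefeoruda, jelairoaxiu, wemxukenfii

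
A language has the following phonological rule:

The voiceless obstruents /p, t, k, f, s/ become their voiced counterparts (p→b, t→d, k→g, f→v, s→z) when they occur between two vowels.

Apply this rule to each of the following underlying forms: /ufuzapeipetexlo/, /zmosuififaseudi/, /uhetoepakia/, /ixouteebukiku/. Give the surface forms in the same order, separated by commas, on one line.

uvuzabeibedexlo, zmozuivivazeudi, uhedoebagia, ixoudeebugigu

/ufuzapeipetexlo/: /f/ is a voiceless obstruent between vowels /u/ and /u/, so it voices to [v]. /p/ is a voiceless obstruent between vowels /a/ and /e/, so it voices to [b]. /p/ is a voiceless obstruent between vowels /i/ and /e/, so it voices to [b]. /t/ is a voiceless obstruent between vowels /e/ and /e/, so it voices to [d]. → [uvuzabeibedexlo].
/zmosuififaseudi/: /s/ is a voiceless obstruent between vowels /o/ and /u/, so it voices to [z]. /f/ is a voiceless obstruent between vowels /i/ and /i/, so it voices to [v]. /f/ is a voiceless obstruent between vowels /i/ and /a/, so it voices to [v]. /s/ is a voiceless obstruent between vowels /a/ and /e/, so it voices to [z]. → [zmozuivivazeudi].
/uhetoepakia/: /t/ is a voiceless obstruent between vowels /e/ and /o/, so it voices to [d]. /p/ is a voiceless obstruent between vowels /e/ and /a/, so it voices to [b]. /k/ is a voiceless obstruent between vowels /a/ and /i/, so it voices to [g]. → [uhedoebagia].
/ixouteebukiku/: /t/ is a voiceless obstruent between vowels /u/ and /e/, so it voices to [d]. /k/ is a voiceless obstruent between vowels /u/ and /i/, so it voices to [g]. /k/ is a voiceless obstruent between vowels /i/ and /u/, so it voices to [g]. → [ixoudeebugigu].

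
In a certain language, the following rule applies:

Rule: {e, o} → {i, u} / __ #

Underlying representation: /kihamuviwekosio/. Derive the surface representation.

/o/ is a mid vowel in word-final position, so it raises to [u].
The other instances of /e/, /o/ do not occur in the required environment and remain unchanged.
Surface form: [kihamuviwekosiu].

kihamuviwekosiu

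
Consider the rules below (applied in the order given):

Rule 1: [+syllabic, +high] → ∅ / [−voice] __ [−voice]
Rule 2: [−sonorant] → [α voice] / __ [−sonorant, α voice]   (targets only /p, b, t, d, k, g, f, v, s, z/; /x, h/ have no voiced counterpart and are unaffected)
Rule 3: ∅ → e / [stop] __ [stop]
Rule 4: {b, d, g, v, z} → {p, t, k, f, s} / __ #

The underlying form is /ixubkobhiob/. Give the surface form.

ixupekophiop

Rule 1 (high vowel syncope): no segment meets the environment; /ixubkobhiob/ is unchanged.
Rule 2 (regressive voicing assimilation): /b/ precedes the voiceless obstruent /k/, so it devoices to [p] by assimilation. /b/ precedes the voiceless obstruent /h/, so it devoices to [p] by assimilation. /ixubkobhiob/ → ixupkophiob.
Rule 3 (stop-cluster e-epenthesis): /p/ and /k/ form a stop–stop cluster, so [e] is inserted between them. /ixupkophiob/ → ixupekophiob.
Rule 4 (final devoicing): /b/ is a voiced obstruent in word-final position, so it devoices to [p]. /ixupekophiob/ → ixupekophiop.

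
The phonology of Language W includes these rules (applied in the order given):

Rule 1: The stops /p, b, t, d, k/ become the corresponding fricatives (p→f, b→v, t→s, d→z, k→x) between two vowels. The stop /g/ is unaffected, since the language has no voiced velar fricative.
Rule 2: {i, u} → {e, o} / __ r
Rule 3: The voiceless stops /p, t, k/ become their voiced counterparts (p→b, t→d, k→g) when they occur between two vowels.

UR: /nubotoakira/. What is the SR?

Rule 1 (intervocalic spirantization): /b/ is a stop between vowels /u/ and /o/, so it spirantizes to the fricative [v]. /t/ is a stop between vowels /o/ and /o/, so it spirantizes to the fricative [s]. /k/ is a stop between vowels /a/ and /i/, so it spirantizes to the fricative [x]. /nubotoakira/ → nuvosoaxira.
Rule 2 (pre-rhotic lowering): /i/ is a high vowel immediately before /r/, so it lowers to [e]. /nuvosoaxira/ → nuvosoaxera.
Rule 3 (intervocalic voicing): no segment meets the environment; /nuvosoaxera/ is unchanged.

nuvosoaxera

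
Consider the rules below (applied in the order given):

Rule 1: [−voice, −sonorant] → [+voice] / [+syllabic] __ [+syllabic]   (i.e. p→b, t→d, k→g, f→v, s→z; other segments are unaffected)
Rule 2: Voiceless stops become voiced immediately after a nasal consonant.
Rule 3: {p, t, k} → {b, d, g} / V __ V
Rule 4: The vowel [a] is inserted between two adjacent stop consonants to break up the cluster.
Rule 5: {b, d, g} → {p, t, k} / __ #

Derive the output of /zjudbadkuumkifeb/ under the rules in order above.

zjudabadakuumgivep

Rule 1 (intervocalic voicing): /f/ is a voiceless obstruent between vowels /i/ and /e/, so it voices to [v]. /zjudbadkuumkifeb/ → zjudbadkuumkiveb.
Rule 2 (post-nasal voicing): /k/ is a voiceless stop immediately after the nasal /m/, so it voices to [g]. /zjudbadkuumkiveb/ → zjudbadkuumgiveb.
Rule 3 (intervocalic voicing): no segment meets the environment; /zjudbadkuumgiveb/ is unchanged.
Rule 4 (stop-cluster a-epenthesis): /d/ and /b/ form a stop–stop cluster, so [a] is inserted between them. /d/ and /k/ form a stop–stop cluster, so [a] is inserted between them. /zjudbadkuumgiveb/ → zjudabadakuumgiveb.
Rule 5 (final devoicing): /b/ is a voiced stop in word-final position, so it devoices to [p]. /zjudabadakuumgiveb/ → zjudabadakuumgivep.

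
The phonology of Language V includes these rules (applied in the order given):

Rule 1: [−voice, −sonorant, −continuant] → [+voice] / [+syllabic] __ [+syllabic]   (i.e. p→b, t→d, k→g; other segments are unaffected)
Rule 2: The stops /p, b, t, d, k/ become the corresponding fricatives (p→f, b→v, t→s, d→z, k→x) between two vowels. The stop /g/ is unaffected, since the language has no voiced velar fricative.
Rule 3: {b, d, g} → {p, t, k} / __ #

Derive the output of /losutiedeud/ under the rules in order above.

losuziezeut

Rule 1 (intervocalic voicing): /t/ is a voiceless stop between vowels /u/ and /i/, so it voices to [d]. /losutiedeud/ → losudiedeud.
Rule 2 (intervocalic spirantization): /d/ is a stop between vowels /u/ and /i/, so it spirantizes to the fricative [z]. /d/ is a stop between vowels /e/ and /e/, so it spirantizes to the fricative [z]. /losudiedeud/ → losuziezeud.
Rule 3 (final devoicing): /d/ is a voiced stop in word-final position, so it devoices to [t]. /losuziezeud/ → losuziezeut.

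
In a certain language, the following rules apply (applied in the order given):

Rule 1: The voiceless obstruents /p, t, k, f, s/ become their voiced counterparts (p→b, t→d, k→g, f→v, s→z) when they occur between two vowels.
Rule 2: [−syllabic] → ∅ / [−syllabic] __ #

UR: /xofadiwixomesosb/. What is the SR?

xovadiwixomezos

Rule 1 (intervocalic voicing): /f/ is a voiceless obstruent between vowels /o/ and /a/, so it voices to [v]. /s/ is a voiceless obstruent between vowels /e/ and /o/, so it voices to [z]. /xofadiwixomesosb/ → xovadiwixomezosb.
Rule 2 (final cluster simplification): /b/ is the second consonant of a word-final cluster /sb/, so it deletes. /xovadiwixomezosb/ → xovadiwixomezos.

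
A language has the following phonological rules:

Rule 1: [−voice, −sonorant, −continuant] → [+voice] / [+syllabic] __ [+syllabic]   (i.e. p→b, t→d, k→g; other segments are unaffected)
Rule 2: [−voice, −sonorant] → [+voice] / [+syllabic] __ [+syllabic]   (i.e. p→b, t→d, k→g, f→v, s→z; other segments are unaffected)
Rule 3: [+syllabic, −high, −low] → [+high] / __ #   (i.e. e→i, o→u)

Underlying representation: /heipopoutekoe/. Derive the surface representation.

heiboboudegoi

Rule 1 (intervocalic voicing): /p/ is a voiceless stop between vowels /i/ and /o/, so it voices to [b]. /p/ is a voiceless stop between vowels /o/ and /o/, so it voices to [b]. /t/ is a voiceless stop between vowels /u/ and /e/, so it voices to [d]. /k/ is a voiceless stop between vowels /e/ and /o/, so it voices to [g]. /heipopoutekoe/ → heiboboudegoe.
Rule 2 (intervocalic voicing): no segment meets the environment; /heiboboudegoe/ is unchanged.
Rule 3 (final vowel raising): /e/ is a mid vowel in word-final position, so it raises to [i]. /heiboboudegoe/ → heiboboudegoi.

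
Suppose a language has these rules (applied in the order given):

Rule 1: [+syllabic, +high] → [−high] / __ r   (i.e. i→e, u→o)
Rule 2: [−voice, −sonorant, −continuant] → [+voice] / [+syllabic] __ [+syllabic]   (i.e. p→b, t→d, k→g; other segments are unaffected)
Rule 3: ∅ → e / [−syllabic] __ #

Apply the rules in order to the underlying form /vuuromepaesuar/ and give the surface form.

Rule 1 (pre-rhotic lowering): /u/ is a high vowel immediately before /r/, so it lowers to [o]. /vuuromepaesuar/ → vuoromepaesuar.
Rule 2 (intervocalic voicing): /p/ is a voiceless stop between vowels /e/ and /a/, so it voices to [b]. /vuoromepaesuar/ → vuoromebaesuar.
Rule 3 (final e-epenthesis): the form ends in the consonant /r/, so [e] is inserted word-finally. /vuoromebaesuar/ → vuoromebaesuare.

vuoromebaesuare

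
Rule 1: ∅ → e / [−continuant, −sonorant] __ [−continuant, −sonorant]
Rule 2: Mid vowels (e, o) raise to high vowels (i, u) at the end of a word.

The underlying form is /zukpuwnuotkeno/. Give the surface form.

zukepuwnuotekenu

Rule 1 (stop-cluster e-epenthesis): /k/ and /p/ form a stop–stop cluster, so [e] is inserted between them. /t/ and /k/ form a stop–stop cluster, so [e] is inserted between them. /zukpuwnuotkeno/ → zukepuwnuotekeno.
Rule 2 (final vowel raising): /o/ is a mid vowel in word-final position, so it raises to [u]. /zukepuwnuotekeno/ → zukepuwnuotekenu.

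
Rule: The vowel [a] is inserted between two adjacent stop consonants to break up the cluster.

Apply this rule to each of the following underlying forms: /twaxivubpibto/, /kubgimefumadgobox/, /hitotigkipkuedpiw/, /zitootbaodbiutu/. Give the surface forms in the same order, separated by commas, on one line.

/twaxivubpibto/: /b/ and /p/ form a stop–stop cluster, so [a] is inserted between them. /b/ and /t/ form a stop–stop cluster, so [a] is inserted between them. → [twaxivubapibato].
/kubgimefumadgobox/: /b/ and /g/ form a stop–stop cluster, so [a] is inserted between them. /d/ and /g/ form a stop–stop cluster, so [a] is inserted between them. → [kubagimefumadagobox].
/hitotigkipkuedpiw/: /g/ and /k/ form a stop–stop cluster, so [a] is inserted between them. /p/ and /k/ form a stop–stop cluster, so [a] is inserted between them. /d/ and /p/ form a stop–stop cluster, so [a] is inserted between them. → [hitotigakipakuedapiw].
/zitootbaodbiutu/: /t/ and /b/ form a stop–stop cluster, so [a] is inserted between them. /d/ and /b/ form a stop–stop cluster, so [a] is inserted between them. → [zitootabaodabiutu].

twaxivubapibato, kubagimefumadagobox, hitotigakipakuedapiw, zitootabaodabiutu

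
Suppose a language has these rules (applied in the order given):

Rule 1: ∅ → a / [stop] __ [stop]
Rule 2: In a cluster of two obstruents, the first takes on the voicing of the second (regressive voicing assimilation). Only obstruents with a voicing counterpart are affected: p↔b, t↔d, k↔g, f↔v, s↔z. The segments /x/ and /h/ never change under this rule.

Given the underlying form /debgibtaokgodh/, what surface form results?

Rule 1 (stop-cluster a-epenthesis): /b/ and /g/ form a stop–stop cluster, so [a] is inserted between them. /b/ and /t/ form a stop–stop cluster, so [a] is inserted between them. /k/ and /g/ form a stop–stop cluster, so [a] is inserted between them. /debgibtaokgodh/ → debagibataokagodh.
Rule 2 (regressive voicing assimilation): /d/ precedes the voiceless obstruent /h/, so it devoices to [t] by assimilation. /debagibataokagodh/ → debagibataokagoth.

debagibataokagoth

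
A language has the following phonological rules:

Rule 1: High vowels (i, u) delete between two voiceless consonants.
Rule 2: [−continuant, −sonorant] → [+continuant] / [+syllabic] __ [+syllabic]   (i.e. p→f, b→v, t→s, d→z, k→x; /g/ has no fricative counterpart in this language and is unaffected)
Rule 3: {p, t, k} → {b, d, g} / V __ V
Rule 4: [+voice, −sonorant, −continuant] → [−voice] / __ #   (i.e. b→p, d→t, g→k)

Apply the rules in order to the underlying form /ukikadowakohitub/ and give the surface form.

Rule 1 (high vowel syncope): /i/ is a high vowel flanked by voiceless consonants /k/ and /k/, so it deletes. /i/ is a high vowel flanked by voiceless consonants /h/ and /t/, so it deletes. /ukikadowakohitub/ → ukkadowakohtub.
Rule 2 (intervocalic spirantization): /d/ is a stop between vowels /a/ and /o/, so it spirantizes to the fricative [z]. /k/ is a stop between vowels /a/ and /o/, so it spirantizes to the fricative [x]. /ukkadowakohtub/ → ukkazowaxohtub.
Rule 3 (intervocalic voicing): no segment meets the environment; /ukkazowaxohtub/ is unchanged.
Rule 4 (final devoicing): /b/ is a voiced stop in word-final position, so it devoices to [p]. /ukkazowaxohtub/ → ukkazowaxohtup.

ukkazowaxohtup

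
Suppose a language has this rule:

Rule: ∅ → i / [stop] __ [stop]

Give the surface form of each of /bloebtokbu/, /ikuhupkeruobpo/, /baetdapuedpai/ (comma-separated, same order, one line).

bloebitokibu, ikuhupikeruobipo, baetidapuedipai

/bloebtokbu/: /b/ and /t/ form a stop–stop cluster, so [i] is inserted between them. /k/ and /b/ form a stop–stop cluster, so [i] is inserted between them. → [bloebitokibu].
/ikuhupkeruobpo/: /p/ and /k/ form a stop–stop cluster, so [i] is inserted between them. /b/ and /p/ form a stop–stop cluster, so [i] is inserted between them. → [ikuhupikeruobipo].
/baetdapuedpai/: /t/ and /d/ form a stop–stop cluster, so [i] is inserted between them. /d/ and /p/ form a stop–stop cluster, so [i] is inserted between them. → [baetidapuedipai].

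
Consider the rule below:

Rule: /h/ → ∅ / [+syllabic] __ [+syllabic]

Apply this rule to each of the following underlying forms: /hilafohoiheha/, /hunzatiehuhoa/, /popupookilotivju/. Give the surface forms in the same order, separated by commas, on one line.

hilafooiea, hunzatieuoa, popupookilotivju

/hilafohoiheha/: /h/ occurs between vowels /o/ and /o/, so it deletes. /h/ occurs between vowels /i/ and /e/, so it deletes. /h/ occurs between vowels /e/ and /a/, so it deletes. → [hilafooiea].
/hunzatiehuhoa/: /h/ occurs between vowels /e/ and /u/, so it deletes. /h/ occurs between vowels /u/ and /o/, so it deletes. → [hunzatieuoa].
/popupookilotivju/: the rule's environment is not met; surfaces unchanged as [popupookilotivju].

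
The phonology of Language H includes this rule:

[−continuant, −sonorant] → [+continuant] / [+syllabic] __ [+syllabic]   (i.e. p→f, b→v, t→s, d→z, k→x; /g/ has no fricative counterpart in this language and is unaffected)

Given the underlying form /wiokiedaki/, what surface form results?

wioxiezaxi

/k/ is a stop between vowels /o/ and /i/, so it spirantizes to the fricative [x].
/d/ is a stop between vowels /e/ and /a/, so it spirantizes to the fricative [z].
/k/ is a stop between vowels /a/ and /i/, so it spirantizes to the fricative [x].
Surface form: [wioxiezaxi].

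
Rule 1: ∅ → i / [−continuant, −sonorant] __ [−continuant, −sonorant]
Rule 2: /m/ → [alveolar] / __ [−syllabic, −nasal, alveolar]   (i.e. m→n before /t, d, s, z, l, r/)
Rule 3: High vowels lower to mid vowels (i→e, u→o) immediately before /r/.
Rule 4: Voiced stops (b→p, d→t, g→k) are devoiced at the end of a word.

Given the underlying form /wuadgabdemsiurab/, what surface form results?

Rule 1 (stop-cluster i-epenthesis): /d/ and /g/ form a stop–stop cluster, so [i] is inserted between them. /b/ and /d/ form a stop–stop cluster, so [i] is inserted between them. /wuadgabdemsiurab/ → wuadigabidemsiurab.
Rule 2 (nasal place assimilation): /m/ precedes the alveolar consonant /s/, so it assimilates in place to [n]. /wuadigabidemsiurab/ → wuadigabidensiurab.
Rule 3 (pre-rhotic lowering): /u/ is a high vowel immediately before /r/, so it lowers to [o]. /wuadigabidensiurab/ → wuadigabidensiorab.
Rule 4 (final devoicing): /b/ is a voiced stop in word-final position, so it devoices to [p]. /wuadigabidensiorab/ → wuadigabidensiorap.

wuadigabidensiorap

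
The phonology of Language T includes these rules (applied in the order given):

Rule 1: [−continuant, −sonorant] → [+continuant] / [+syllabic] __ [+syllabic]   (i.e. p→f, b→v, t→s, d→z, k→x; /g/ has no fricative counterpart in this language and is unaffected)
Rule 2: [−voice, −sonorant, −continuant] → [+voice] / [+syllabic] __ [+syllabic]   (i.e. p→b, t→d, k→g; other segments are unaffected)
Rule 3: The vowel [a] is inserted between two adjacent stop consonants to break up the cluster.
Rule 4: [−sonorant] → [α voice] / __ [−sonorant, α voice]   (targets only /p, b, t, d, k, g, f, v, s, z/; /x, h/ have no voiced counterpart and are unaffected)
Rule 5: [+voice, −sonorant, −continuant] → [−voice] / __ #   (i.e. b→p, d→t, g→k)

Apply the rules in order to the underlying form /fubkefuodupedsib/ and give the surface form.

fubakefuozufetsip

Rule 1 (intervocalic spirantization): /d/ is a stop between vowels /o/ and /u/, so it spirantizes to the fricative [z]. /p/ is a stop between vowels /u/ and /e/, so it spirantizes to the fricative [f]. /fubkefuodupedsib/ → fubkefuozufedsib.
Rule 2 (intervocalic voicing): no segment meets the environment; /fubkefuozufedsib/ is unchanged.
Rule 3 (stop-cluster a-epenthesis): /b/ and /k/ form a stop–stop cluster, so [a] is inserted between them. /fubkefuozufedsib/ → fubakefuozufedsib.
Rule 4 (regressive voicing assimilation): /d/ precedes the voiceless obstruent /s/, so it devoices to [t] by assimilation. /fubakefuozufedsib/ → fubakefuozufetsib.
Rule 5 (final devoicing): /b/ is a voiced stop in word-final position, so it devoices to [p]. /fubakefuozufetsib/ → fubakefuozufetsip.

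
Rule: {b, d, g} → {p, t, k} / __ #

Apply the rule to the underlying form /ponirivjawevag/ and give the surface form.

/g/ is a voiced stop in word-final position, so it devoices to [k].
Surface form: [ponirivjawevak].

ponirivjawevak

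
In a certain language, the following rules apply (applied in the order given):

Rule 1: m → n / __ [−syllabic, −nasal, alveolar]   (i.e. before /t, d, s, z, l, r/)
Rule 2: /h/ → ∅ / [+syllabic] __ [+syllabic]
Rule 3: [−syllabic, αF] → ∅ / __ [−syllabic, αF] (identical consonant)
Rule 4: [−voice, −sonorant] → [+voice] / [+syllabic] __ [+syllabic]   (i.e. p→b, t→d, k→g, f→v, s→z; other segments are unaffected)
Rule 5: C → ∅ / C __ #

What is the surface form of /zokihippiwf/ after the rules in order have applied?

zogiibiw

Rule 1 (nasal place assimilation): no segment meets the environment; /zokihippiwf/ is unchanged.
Rule 2 (intervocalic h-deletion): /h/ occurs between vowels /i/ and /i/, so it deletes. /zokihippiwf/ → zokiippiwf.
Rule 3 (degemination): /pp/ is a geminate; the first /p/ deletes. /zokiippiwf/ → zokiipiwf.
Rule 4 (intervocalic voicing): /k/ is a voiceless obstruent between vowels /o/ and /i/, so it voices to [g]. /p/ is a voiceless obstruent between vowels /i/ and /i/, so it voices to [b]. /zokiipiwf/ → zogiibiwf.
Rule 5 (final cluster simplification): /f/ is the second consonant of a word-final cluster /wf/, so it deletes. /zogiibiwf/ → zogiibiw.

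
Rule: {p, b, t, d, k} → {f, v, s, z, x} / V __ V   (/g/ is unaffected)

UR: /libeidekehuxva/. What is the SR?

liveizexehuxva

/b/ is a stop between vowels /i/ and /e/, so it spirantizes to the fricative [v].
/d/ is a stop between vowels /i/ and /e/, so it spirantizes to the fricative [z].
/k/ is a stop between vowels /e/ and /e/, so it spirantizes to the fricative [x].
Surface form: [liveizexehuxva].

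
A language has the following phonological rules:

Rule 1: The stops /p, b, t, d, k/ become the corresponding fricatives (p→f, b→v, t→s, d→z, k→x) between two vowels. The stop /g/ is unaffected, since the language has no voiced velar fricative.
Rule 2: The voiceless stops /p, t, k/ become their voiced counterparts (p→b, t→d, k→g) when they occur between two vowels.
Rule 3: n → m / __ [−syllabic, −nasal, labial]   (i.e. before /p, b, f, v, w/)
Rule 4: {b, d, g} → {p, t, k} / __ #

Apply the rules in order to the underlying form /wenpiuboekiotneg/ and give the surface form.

wempiuvoexiotnek

Rule 1 (intervocalic spirantization): /b/ is a stop between vowels /u/ and /o/, so it spirantizes to the fricative [v]. /k/ is a stop between vowels /e/ and /i/, so it spirantizes to the fricative [x]. /wenpiuboekiotneg/ → wenpiuvoexiotneg.
Rule 2 (intervocalic voicing): no segment meets the environment; /wenpiuvoexiotneg/ is unchanged.
Rule 3 (nasal place assimilation): /n/ precedes the labial consonant /p/, so it assimilates in place to [m]. /wenpiuvoexiotneg/ → wempiuvoexiotneg.
Rule 4 (final devoicing): /g/ is a voiced stop in word-final position, so it devoices to [k]. /wempiuvoexiotneg/ → wempiuvoexiotnek.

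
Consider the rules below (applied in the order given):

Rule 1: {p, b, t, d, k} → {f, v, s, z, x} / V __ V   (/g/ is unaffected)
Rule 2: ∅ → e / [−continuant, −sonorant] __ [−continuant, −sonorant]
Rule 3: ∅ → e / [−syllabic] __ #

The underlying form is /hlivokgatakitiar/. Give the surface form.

hlivokegasaxisiare

Rule 1 (intervocalic spirantization): /t/ is a stop between vowels /a/ and /a/, so it spirantizes to the fricative [s]. /k/ is a stop between vowels /a/ and /i/, so it spirantizes to the fricative [x]. /t/ is a stop between vowels /i/ and /i/, so it spirantizes to the fricative [s]. /hlivokgatakitiar/ → hlivokgasaxisiar.
Rule 2 (stop-cluster e-epenthesis): /k/ and /g/ form a stop–stop cluster, so [e] is inserted between them. /hlivokgasaxisiar/ → hlivokegasaxisiar.
Rule 3 (final e-epenthesis): the form ends in the consonant /r/, so [e] is inserted word-finally. /hlivokegasaxisiar/ → hlivokegasaxisiare.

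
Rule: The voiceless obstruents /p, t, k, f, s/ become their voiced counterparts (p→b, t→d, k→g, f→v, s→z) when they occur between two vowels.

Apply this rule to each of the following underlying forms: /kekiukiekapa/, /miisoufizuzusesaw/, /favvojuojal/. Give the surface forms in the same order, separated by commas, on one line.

/kekiukiekapa/: /k/ is a voiceless obstruent between vowels /e/ and /i/, so it voices to [g]. /k/ is a voiceless obstruent between vowels /u/ and /i/, so it voices to [g]. /k/ is a voiceless obstruent between vowels /e/ and /a/, so it voices to [g]. /p/ is a voiceless obstruent between vowels /a/ and /a/, so it voices to [b]. → [kegiugiegaba].
/miisoufizuzusesaw/: /s/ is a voiceless obstruent between vowels /i/ and /o/, so it voices to [z]. /f/ is a voiceless obstruent between vowels /u/ and /i/, so it voices to [v]. /s/ is a voiceless obstruent between vowels /u/ and /e/, so it voices to [z]. /s/ is a voiceless obstruent between vowels /e/ and /a/, so it voices to [z]. → [miizouvizuzuzezaw].
/favvojuojal/: the rule's environment is not met; surfaces unchanged as [favvojuojal].

kegiugiegaba, miizouvizuzuzezaw, favvojuojal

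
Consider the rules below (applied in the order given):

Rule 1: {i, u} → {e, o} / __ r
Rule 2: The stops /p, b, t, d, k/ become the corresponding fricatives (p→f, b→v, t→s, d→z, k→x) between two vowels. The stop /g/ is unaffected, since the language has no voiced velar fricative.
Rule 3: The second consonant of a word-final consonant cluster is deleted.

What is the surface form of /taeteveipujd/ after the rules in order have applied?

Rule 1 (pre-rhotic lowering): no segment meets the environment; /taeteveipujd/ is unchanged.
Rule 2 (intervocalic spirantization): /t/ is a stop between vowels /e/ and /e/, so it spirantizes to the fricative [s]. /p/ is a stop between vowels /i/ and /u/, so it spirantizes to the fricative [f]. /taeteveipujd/ → taeseveifujd.
Rule 3 (final cluster simplification): /d/ is the second consonant of a word-final cluster /jd/, so it deletes. /taeseveifujd/ → taeseveifuj.

taeseveifuj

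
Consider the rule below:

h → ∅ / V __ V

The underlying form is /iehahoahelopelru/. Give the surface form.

ieaoaelopelru

/h/ occurs between vowels /e/ and /a/, so it deletes.
/h/ occurs between vowels /a/ and /o/, so it deletes.
/h/ occurs between vowels /a/ and /e/, so it deletes.
Surface form: [ieaoaelopelru].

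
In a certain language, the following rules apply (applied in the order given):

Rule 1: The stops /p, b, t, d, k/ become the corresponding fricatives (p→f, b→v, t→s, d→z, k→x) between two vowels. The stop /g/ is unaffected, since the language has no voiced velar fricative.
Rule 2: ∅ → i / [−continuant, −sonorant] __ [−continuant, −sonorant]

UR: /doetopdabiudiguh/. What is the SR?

Rule 1 (intervocalic spirantization): /t/ is a stop between vowels /e/ and /o/, so it spirantizes to the fricative [s]. /b/ is a stop between vowels /a/ and /i/, so it spirantizes to the fricative [v]. /d/ is a stop between vowels /u/ and /i/, so it spirantizes to the fricative [z]. /doetopdabiudiguh/ → doesopdaviuziguh.
Rule 2 (stop-cluster i-epenthesis): /p/ and /d/ form a stop–stop cluster, so [i] is inserted between them. /doesopdaviuziguh/ → doesopidaviuziguh.

doesopidaviuziguh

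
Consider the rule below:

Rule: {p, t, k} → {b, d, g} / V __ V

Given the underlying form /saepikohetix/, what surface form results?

saebigohedix

/p/ is a voiceless stop between vowels /e/ and /i/, so it voices to [b].
/k/ is a voiceless stop between vowels /i/ and /o/, so it voices to [g].
/t/ is a voiceless stop between vowels /e/ and /i/, so it voices to [d].
Surface form: [saebigohedix].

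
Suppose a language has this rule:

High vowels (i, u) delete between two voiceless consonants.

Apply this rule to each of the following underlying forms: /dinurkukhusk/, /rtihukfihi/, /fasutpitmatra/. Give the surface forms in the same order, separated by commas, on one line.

/dinurkukhusk/: /u/ is a high vowel flanked by voiceless consonants /k/ and /k/, so it deletes. /u/ is a high vowel flanked by voiceless consonants /h/ and /s/, so it deletes. → [dinurkkhsk].
/rtihukfihi/: /i/ is a high vowel flanked by voiceless consonants /t/ and /h/, so it deletes. /u/ is a high vowel flanked by voiceless consonants /h/ and /k/, so it deletes. /i/ is a high vowel flanked by voiceless consonants /f/ and /h/, so it deletes. → [rthkfhi].
/fasutpitmatra/: /u/ is a high vowel flanked by voiceless consonants /s/ and /t/, so it deletes. /i/ is a high vowel flanked by voiceless consonants /p/ and /t/, so it deletes. → [fastptmatra].

dinurkkhsk, rthkfhi, fastptmatra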